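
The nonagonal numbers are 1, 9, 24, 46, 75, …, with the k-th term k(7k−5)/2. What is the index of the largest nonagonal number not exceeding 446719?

Solve n(7n−5)/2 ≤ 446719 for integer n.
n = 357 gives 445179 ≤ 446719, while n = 358 gives 447679 > 446719; so the answer is index 357.

357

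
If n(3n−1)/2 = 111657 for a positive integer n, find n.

273

Set n(3n−1)/2 = 111657, giving 3n² − n − 223314 = 0.
So n = (1 + 1637) / 6 = 1638/6 = 273.
Check: 273·(3·273 − 1)/2 = 111657. ✓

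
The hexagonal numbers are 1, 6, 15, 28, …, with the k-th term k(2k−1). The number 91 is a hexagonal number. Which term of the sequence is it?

7

Set n(2n−1) = 91, giving 2n² − n − 91 = 0.
The discriminant is 1 + 8·91 = 729, and √729 = 27.
So n = (1 + 27) / 4 = 28/4 = 7.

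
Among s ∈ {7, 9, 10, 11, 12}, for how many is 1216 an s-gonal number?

s = 7: P(7, 22) = 1177 and P(7, 23) = 1288; 1216 is not s-gonal.
s = 9: P(9, 19) = 1216. ✓
s = 10: P(10, 17) = 1105 and P(10, 18) = 1242; 1216 is not s-gonal.
s = 11: P(11, 16) = 1096 and P(11, 17) = 1241; 1216 is not s-gonal.
s = 12: P(12, 16) = 1216. ✓
Hits: s ∈ {9, 12} → 2.

2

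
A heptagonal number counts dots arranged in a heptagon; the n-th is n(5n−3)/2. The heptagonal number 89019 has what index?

Set n(5n−3)/2 = 89019, giving 5n² − 3n − 178038 = 0.
So n = (3 + 1887) / 10 = 1890/10 = 189.
Check: 189·(5·189 − 3)/2 = 89019. ✓

189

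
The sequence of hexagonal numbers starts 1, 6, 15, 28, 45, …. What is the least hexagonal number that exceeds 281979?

282376

Solve n(2n−1) > 281979 for integer n.
The largest n with value ≤ 281979 is 375 (since 280875 ≤ 281979 < 282376), so the first above is n = 376, value 282376.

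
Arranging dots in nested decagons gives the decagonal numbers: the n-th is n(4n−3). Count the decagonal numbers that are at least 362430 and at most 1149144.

235

The n-th decagonal number is n(4n−3).
Smallest index with value ≥ 362430: n = 302 (giving 363910).
Largest index with value ≤ 1149144: n = 536 (giving 1147576).
Indices 302 through 536: 235 terms.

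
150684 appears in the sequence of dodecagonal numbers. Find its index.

174

Set n(5n−4) = 150684, giving 5n² − 4n − 150684 = 0.
So n = (4 + 1736) / 10 = 1740/10 = 174.
Check: 174·(5·174 − 4) = 150684. ✓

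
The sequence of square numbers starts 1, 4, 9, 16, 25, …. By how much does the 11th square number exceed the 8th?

57

11² = 121 and 8² = 64.
Difference: 121 − 64 = 57.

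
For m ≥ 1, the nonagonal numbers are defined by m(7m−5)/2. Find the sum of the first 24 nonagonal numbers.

Σ i(7i−5)/2 = (7Σi² − 5Σi) / 2 over i = 1..24.
Σi = 300 and Σi² = 4900.
(7·4900 − 5·300) / 2 = 32800/2 = 16400.

16400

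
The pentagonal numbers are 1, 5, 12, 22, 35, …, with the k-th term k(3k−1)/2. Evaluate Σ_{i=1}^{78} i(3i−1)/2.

240318

Σ i(3i−1)/2 = (3Σi² − Σi) / 2 over i = 1..78.
Σi = 3081 and Σi² = 161239.
(3·161239 − 1·3081) / 2 = 480636/2 = 240318.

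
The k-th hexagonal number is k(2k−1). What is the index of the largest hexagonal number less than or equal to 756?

19

Solve n(2n−1) ≤ 756 for integer n.
n = 19 gives 703 ≤ 756, while n = 20 gives 780 > 756; so the answer is index 19.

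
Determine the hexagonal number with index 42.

42·(2·42 − 1) = 42·83 = 3486.

3486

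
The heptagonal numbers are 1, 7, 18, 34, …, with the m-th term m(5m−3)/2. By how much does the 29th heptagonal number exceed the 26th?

29·(5·29 − 3)/2 = 2059 and 26·(5·26 − 3)/2 = 1651.
Difference: 2059 − 1651 = 408.

408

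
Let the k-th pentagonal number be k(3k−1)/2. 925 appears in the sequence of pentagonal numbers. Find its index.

25

Set n(3n−1)/2 = 925, giving 3n² − n − 1850 = 0.
The discriminant is 1 + 24·925 = 22201, and √22201 = 149.
So n = (1 + 149) / 6 = 150/6 = 25.
Check: 25·(3·25 − 1)/2 = 925. ✓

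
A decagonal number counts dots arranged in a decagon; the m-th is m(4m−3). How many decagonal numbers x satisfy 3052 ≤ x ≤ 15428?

The n-th decagonal number is n(4n−3).
Smallest index with value ≥ 3052: n = 28 (giving 3052).
Largest index with value ≤ 15428: n = 62 (giving 15190).
Indices 28 through 62: 35 terms.

35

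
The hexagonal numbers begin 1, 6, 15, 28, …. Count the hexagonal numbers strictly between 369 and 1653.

15

The n-th hexagonal number is n(2n−1).
Smallest index with value > 369: n = 14 (giving 378).
Largest index with value < 1653: n = 28 (giving 1540).
Indices 14 through 28: 15 terms.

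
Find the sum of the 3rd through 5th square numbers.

Σ_{i=3}^{5} i² = 55 − 5 = 50.

50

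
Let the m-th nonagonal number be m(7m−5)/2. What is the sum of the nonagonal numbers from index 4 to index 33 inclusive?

Σ i(7i−5)/2 = (7Σi² − 5Σi) / 2 over i = 4..33.
Σi = 561 − 6 = 555 and Σi² = 12529 − 14 = 12515.
(7·12515 − 5·555) / 2 = 84830/2 = 42415.

42415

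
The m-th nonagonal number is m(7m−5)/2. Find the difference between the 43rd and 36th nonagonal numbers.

43·(7·43 − 5)/2 = 6364 and 36·(7·36 − 5)/2 = 4446.
Difference: 6364 − 4446 = 1918.

1918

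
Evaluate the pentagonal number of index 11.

176

The 11th pentagonal number is n(3n−1)/2 with n = 11.
11·(3·11 − 1)/2 = 11·32/2 = 11·16 = 176.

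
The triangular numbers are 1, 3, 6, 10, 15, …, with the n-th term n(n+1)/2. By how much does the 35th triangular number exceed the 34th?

Consecutive triangular numbers differ by n: T_{35} − T_{34} = 35.

35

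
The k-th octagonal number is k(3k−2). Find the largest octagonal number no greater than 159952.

Solve n(3n−2) ≤ 159952 for integer n.
n = 231 gives 159621 ≤ 159952, while n = 232 gives 161008 > 159952; so the answer is 159621.

159621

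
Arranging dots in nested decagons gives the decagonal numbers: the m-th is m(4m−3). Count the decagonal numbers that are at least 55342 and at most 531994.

248

The n-th decagonal number is n(4n−3).
Smallest index with value ≥ 55342: n = 118 (giving 55342).
Largest index with value ≤ 531994: n = 365 (giving 531805).
Indices 118 through 365: 248 terms.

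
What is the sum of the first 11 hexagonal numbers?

946

Σ i(2i−1) = 2Σi² − Σi over i = 1..11.
Σi = 66 and Σi² = 506.
2·506 − 1·66 = 946.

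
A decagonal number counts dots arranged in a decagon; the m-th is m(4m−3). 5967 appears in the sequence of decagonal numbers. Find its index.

Set n(4n−3) = 5967, giving 4n² − 3n − 5967 = 0.
The discriminant is 9 + 16·5967 = 95481, and √95481 = 309.
So n = (3 + 309) / 8 = 312/8 = 39.

39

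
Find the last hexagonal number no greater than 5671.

Solve n(2n−1) ≤ 5671 for integer n.
n = 53 gives 5565 ≤ 5671, while n = 54 gives 5778 > 5671; so the answer is 5565.

5565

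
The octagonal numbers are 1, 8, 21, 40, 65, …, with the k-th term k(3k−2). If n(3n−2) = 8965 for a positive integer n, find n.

55

Set n(3n−2) = 8965, giving 3n² − 2n − 8965 = 0.
The discriminant is 4 + 12·8965 = 107584, and √107584 = 328.
So n = (2 + 328) / 6 = 330/6 = 55.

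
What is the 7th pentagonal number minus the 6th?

Consecutive pentagonal numbers differ by 3n − 2: here 3·7 − 2 = 19.

19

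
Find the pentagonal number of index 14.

The 14th pentagonal number is n(3n−1)/2 with n = 14.
14·(3·14 − 1)/2 = 14·41/2 = 287.

287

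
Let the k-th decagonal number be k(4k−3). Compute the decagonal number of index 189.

The 189th decagonal number is n(4n−3) with n = 189.
189·(4·189 − 3) = 189·753 = 142317.

142317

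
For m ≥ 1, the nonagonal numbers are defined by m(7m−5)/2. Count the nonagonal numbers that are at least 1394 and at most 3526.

The n-th nonagonal number is n(7n−5)/2.
Smallest index with value ≥ 1394: n = 21 (giving 1491).
Largest index with value ≤ 3526: n = 32 (giving 3504).
Indices 21 through 32: 12 terms.

12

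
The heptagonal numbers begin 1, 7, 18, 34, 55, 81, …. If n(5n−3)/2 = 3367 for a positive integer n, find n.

Set n(5n−3)/2 = 3367, giving 5n² − 3n − 6734 = 0.
The discriminant is 9 + 40·3367 = 134689, and √134689 = 367.
So n = (3 + 367) / 10 = 370/10 = 37.

37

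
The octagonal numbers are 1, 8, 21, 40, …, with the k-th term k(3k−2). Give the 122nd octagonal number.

The 122nd octagonal number is n(3n−2) with n = 122.
122·(3·122 − 2) = 122·364 = 44408.

44408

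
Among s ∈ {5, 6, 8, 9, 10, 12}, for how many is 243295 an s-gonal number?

1

s = 5: P(5, 402) = 242205 and P(5, 403) = 243412; 243295 is not s-gonal.
s = 6: P(6, 349) = 243253 and P(6, 350) = 244650; 243295 is not s-gonal.
s = 8: P(8, 285) = 243105 and P(8, 286) = 244816; 243295 is not s-gonal.
s = 9: P(9, 264) = 243276 and P(9, 265) = 245125; 243295 is not s-gonal.
s = 10: P(10, 247) = 243295. ✓
s = 12: P(12, 220) = 241120 and P(12, 221) = 243321; 243295 is not s-gonal.
Hits: s ∈ {10} → 1.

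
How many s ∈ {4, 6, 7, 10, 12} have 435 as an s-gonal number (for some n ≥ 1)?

s = 4: P(4, 20) = 400 and P(4, 21) = 441; 435 is not s-gonal.
s = 6: P(6, 15) = 435. ✓
s = 7: P(7, 13) = 403 and P(7, 14) = 469; 435 is not s-gonal.
s = 10: P(10, 10) = 370 and P(10, 11) = 451; 435 is not s-gonal.
s = 12: P(12, 9) = 369 and P(12, 10) = 460; 435 is not s-gonal.
Hits: s ∈ {6} → 1.

1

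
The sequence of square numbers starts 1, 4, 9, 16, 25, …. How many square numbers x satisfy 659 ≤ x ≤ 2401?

The n-th square number is n².
Smallest index with value ≥ 659: n = 26 (giving 676).
Largest index with value ≤ 2401: n = 49 (giving 2401).
Indices 26 through 49: 24 terms.

24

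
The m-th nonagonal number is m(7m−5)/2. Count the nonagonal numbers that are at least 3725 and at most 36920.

71

The n-th nonagonal number is n(7n−5)/2.
Smallest index with value ≥ 3725: n = 33 (giving 3729).
Largest index with value ≤ 36920: n = 103 (giving 36874).
Indices 33 through 103: 71 terms.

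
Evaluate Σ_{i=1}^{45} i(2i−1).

Σ i(2i−1) = 2Σi² − Σi over i = 1..45.
Σi = 1035 and Σi² = 31395.
2·31395 − 1·1035 = 61755.

61755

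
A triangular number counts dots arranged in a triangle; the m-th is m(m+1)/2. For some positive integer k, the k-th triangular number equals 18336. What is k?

Set n(n+1)/2 = 18336, giving n² + n − 36672 = 0.
So n = (-1 + 383) / 2 = 382/2 = 191.
Check: 191·192/2 = 18336. ✓

191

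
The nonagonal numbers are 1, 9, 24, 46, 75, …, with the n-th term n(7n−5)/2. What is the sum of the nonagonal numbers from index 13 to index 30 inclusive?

Σ i(7i−5)/2 = (7Σi² − 5Σi) / 2 over i = 13..30.
Σi = 465 − 78 = 387 and Σi² = 9455 − 650 = 8805.
(7·8805 − 5·387) / 2 = 59700/2 = 29850.

29850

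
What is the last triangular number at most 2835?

Solve n(n+1)/2 ≤ 2835 for integer n.
n = 74 gives 2775 ≤ 2835, while n = 75 gives 2850 > 2835; so the answer is 2775.

2775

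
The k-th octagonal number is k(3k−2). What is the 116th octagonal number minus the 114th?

1376

116·(3·116 − 2) = 40136 and 114·(3·114 − 2) = 38760.
Difference: 40136 − 38760 = 1376.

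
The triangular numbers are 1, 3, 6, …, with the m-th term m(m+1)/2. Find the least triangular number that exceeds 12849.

Solve n(n+1)/2 > 12849 for integer n.
The largest n with value ≤ 12849 is 159 (since 12720 ≤ 12849 < 12880), so the first above is n = 160, value 12880.

12880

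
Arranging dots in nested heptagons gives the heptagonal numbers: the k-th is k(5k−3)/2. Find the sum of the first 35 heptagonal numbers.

Σ i(5i−3)/2 = (5Σi² − 3Σi) / 2 over i = 1..35.
Σi = 630 and Σi² = 14910.
(5·14910 − 3·630) / 2 = 72660/2 = 36330.

36330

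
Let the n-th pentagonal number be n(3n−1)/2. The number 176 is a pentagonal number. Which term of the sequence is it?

11

Set n(3n−1)/2 = 176, giving 3n² − n − 352 = 0.
So n = (1 + 65) / 6 = 66/6 = 11.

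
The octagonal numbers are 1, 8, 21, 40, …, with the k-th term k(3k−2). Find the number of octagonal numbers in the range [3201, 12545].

33

The n-th octagonal number is n(3n−2).
Smallest index with value ≥ 3201: n = 33 (giving 3201).
Largest index with value ≤ 12545: n = 65 (giving 12545).
Indices 33 through 65: 33 terms.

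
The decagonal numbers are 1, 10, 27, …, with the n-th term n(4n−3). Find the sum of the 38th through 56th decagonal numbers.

167485

Σ i(4i−3) = 4Σi² − 3Σi over i = 38..56.
Σi = 1596 − 703 = 893 and Σi² = 60116 − 17575 = 42541.
4·42541 − 3·893 = 167485.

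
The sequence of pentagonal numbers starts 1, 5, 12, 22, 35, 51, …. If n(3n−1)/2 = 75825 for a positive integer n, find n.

Set n(3n−1)/2 = 75825, giving 3n² − n − 151650 = 0.
The discriminant is 1 + 24·75825 = 1819801, and √1819801 = 1349.
So n = (1 + 1349) / 6 = 1350/6 = 225.
Check: 225·(3·225 − 1)/2 = 75825. ✓

225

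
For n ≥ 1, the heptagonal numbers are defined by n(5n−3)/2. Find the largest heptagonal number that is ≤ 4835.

4774

Solve n(5n−3)/2 ≤ 4835 for integer n.
n = 44 gives 4774 ≤ 4835, while n = 45 gives 4995 > 4835; so the answer is 4774.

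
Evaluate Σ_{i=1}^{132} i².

775390

Σ_{i=1}^{132} i² = 132·133·265/6 = 775390.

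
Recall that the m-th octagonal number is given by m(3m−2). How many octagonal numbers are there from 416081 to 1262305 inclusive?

277

The n-th octagonal number is n(3n−2).
Smallest index with value ≥ 416081: n = 373 (giving 416641).
Largest index with value ≤ 1262305: n = 649 (giving 1262305).
Indices 373 through 649: 277 terms.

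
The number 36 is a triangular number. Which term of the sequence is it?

Set n(n+1)/2 = 36, giving n² + n − 72 = 0.
The discriminant is 1 + 8·36 = 289, and √289 = 17.
So n = (-1 + 17) / 2 = 16/2 = 8.
Check: 8·9/2 = 36. ✓

8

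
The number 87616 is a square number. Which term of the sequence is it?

296

We need n² = 87616, so n = √87616 = 296.
Check: 296² = 87616. ✓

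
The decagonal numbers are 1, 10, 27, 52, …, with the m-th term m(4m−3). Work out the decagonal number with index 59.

59·(4·59 − 3) = 59·233 = 13747.

13747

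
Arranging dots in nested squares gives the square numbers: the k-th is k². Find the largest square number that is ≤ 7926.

7921

Solve n² ≤ 7926 for integer n.
n = 89 gives 7921 ≤ 7926, while n = 90 gives 8100 > 7926; so the answer is 7921.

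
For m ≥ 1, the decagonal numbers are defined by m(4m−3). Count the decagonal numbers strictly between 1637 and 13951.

The n-th decagonal number is n(4n−3).
Smallest index with value > 1637: n = 21 (giving 1701).
Largest index with value < 13951: n = 59 (giving 13747).
Indices 21 through 59: 39 terms.

39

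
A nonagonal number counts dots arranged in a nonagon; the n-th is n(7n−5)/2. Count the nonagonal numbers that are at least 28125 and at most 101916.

82

The n-th nonagonal number is n(7n−5)/2.
Smallest index with value ≥ 28125: n = 90 (giving 28125).
Largest index with value ≤ 101916: n = 171 (giving 101916).
Indices 90 through 171: 82 terms.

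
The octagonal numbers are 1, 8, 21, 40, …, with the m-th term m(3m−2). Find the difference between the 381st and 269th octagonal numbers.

381·(3·381 − 2) = 434721 and 269·(3·269 − 2) = 216545.
Difference: 434721 − 216545 = 218176.

218176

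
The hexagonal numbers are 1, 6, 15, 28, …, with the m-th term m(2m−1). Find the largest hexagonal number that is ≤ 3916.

Solve n(2n−1) ≤ 3916 for integer n.
n = 44 gives 3828 ≤ 3916, while n = 45 gives 4005 > 3916; so the answer is 3828.

3828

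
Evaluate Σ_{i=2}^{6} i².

90

Σ_{i=2}^{6} i² = 91 − 1 = 90.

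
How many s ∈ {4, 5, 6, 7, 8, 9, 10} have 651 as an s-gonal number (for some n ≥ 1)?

s = 4: P(4, 25) = 625 and P(4, 26) = 676; 651 is not s-gonal.
s = 5: P(5, 21) = 651. ✓
s = 6: P(6, 18) = 630 and P(6, 19) = 703; 651 is not s-gonal.
s = 7: P(7, 16) = 616 and P(7, 17) = 697; 651 is not s-gonal.
s = 8: P(8, 15) = 645 and P(8, 16) = 736; 651 is not s-gonal.
s = 9: P(9, 14) = 651. ✓
s = 10: P(10, 13) = 637 and P(10, 14) = 742; 651 is not s-gonal.
Hits: s ∈ {5, 9} → 2.

2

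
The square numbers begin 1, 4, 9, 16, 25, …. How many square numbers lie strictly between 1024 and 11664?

75

The n-th square number is n².
Smallest index with value > 1024: n = 33 (giving 1089).
Largest index with value < 11664: n = 107 (giving 11449).
Indices 33 through 107: 75 terms.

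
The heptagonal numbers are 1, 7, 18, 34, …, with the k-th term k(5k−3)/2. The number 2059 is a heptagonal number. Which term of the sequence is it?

Set n(5n−3)/2 = 2059, giving 5n² − 3n − 4118 = 0.
So n = (3 + 287) / 10 = 290/10 = 29.

29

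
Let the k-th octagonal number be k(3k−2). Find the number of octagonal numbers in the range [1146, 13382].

The n-th octagonal number is n(3n−2).
Smallest index with value ≥ 1146: n = 20 (giving 1160).
Largest index with value ≤ 13382: n = 67 (giving 13333).
Indices 20 through 67: 48 terms.

48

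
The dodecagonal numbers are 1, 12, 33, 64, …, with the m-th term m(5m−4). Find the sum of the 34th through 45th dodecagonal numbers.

Σ i(5i−4) = 5Σi² − 4Σi over i = 34..45.
Σi = 1035 − 561 = 474 and Σi² = 31395 − 12529 = 18866.
5·18866 − 4·474 = 92434.

92434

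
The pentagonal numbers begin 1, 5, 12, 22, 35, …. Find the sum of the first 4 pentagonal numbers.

40

Σ i(3i−1)/2 = (3Σi² − Σi) / 2 over i = 1..4.
Σi = 10 and Σi² = 30.
(3·30 − 1·10) / 2 = 80/2 = 40.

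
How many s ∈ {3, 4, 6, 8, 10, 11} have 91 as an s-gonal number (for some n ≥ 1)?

2

s = 3: P(3, 13) = 91. ✓
s = 4: P(4, 9) = 81 and P(4, 10) = 100; 91 is not s-gonal.
s = 6: P(6, 7) = 91. ✓
s = 8: P(8, 5) = 65 and P(8, 6) = 96; 91 is not s-gonal.
s = 10: P(10, 5) = 85 and P(10, 6) = 126; 91 is not s-gonal.
s = 11: P(11, 4) = 58 and P(11, 5) = 95; 91 is not s-gonal.
Hits: s ∈ {3, 6} → 2.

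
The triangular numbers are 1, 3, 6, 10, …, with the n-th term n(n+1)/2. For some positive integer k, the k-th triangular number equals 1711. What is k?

58

Set n(n+1)/2 = 1711, giving n² + n − 3422 = 0.
The discriminant is 1 + 8·1711 = 13689, and √13689 = 117.
So n = (-1 + 117) / 2 = 116/2 = 58.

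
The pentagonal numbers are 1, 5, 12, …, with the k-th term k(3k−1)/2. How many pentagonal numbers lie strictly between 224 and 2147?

The n-th pentagonal number is n(3n−1)/2.
Smallest index with value > 224: n = 13 (giving 247).
Largest index with value < 2147: n = 37 (giving 2035).
Indices 13 through 37: 25 terms.

25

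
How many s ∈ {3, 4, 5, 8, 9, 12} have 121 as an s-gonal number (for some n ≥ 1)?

s = 3: P(3, 15) = 120 and P(3, 16) = 136; 121 is not s-gonal.
s = 4: P(4, 11) = 121. ✓
s = 5: P(5, 9) = 117 and P(5, 10) = 145; 121 is not s-gonal.
s = 8: P(8, 6) = 96 and P(8, 7) = 133; 121 is not s-gonal.
s = 9: P(9, 6) = 111 and P(9, 7) = 154; 121 is not s-gonal.
s = 12: P(12, 5) = 105 and P(12, 6) = 156; 121 is not s-gonal.
Hits: s ∈ {4} → 1.

1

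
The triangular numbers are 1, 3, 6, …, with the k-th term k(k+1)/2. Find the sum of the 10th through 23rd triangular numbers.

Σ i(i+1)/2 = (Σi² + Σi) / 2 over i = 10..23.
Σi = 276 − 45 = 231 and Σi² = 4324 − 285 = 4039.
(1·4039 + 1·231) / 2 = 4270/2 = 2135.

2135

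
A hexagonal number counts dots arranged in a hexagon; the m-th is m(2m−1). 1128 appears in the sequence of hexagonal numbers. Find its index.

24

Set n(2n−1) = 1128, giving 2n² − n − 1128 = 0.
So n = (1 + 95) / 4 = 96/4 = 24.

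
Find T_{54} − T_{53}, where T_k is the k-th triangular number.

Consecutive triangular numbers differ by n: T_{54} − T_{53} = 54.

54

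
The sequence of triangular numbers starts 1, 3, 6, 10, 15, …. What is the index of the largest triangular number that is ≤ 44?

8

Solve n(n+1)/2 ≤ 44 for integer n.
n = 8 gives 36 ≤ 44, while n = 9 gives 45 > 44; so the answer is index 8.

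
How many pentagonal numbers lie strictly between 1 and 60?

5

The n-th pentagonal number is n(3n−1)/2.
Smallest index with value > 1: n = 2 (giving 5).
Largest index with value < 60: n = 6 (giving 51).
Indices 2 through 6: 5 terms.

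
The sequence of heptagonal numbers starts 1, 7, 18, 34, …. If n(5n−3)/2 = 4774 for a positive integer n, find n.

Set n(5n−3)/2 = 4774, giving 5n² − 3n − 9548 = 0.
So n = (3 + 437) / 10 = 440/10 = 44.
Check: 44·(5·44 − 3)/2 = 4774. ✓

44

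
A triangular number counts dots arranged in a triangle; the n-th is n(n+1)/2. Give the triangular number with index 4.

The 4th triangular number is n(n+1)/2 with n = 4.
4·5/2 = 20/2 = 10.

10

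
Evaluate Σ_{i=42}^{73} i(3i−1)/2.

161872

Σ i(3i−1)/2 = (3Σi² − Σi) / 2 over i = 42..73.
Σi = 2701 − 861 = 1840 and Σi² = 132349 − 23821 = 108528.
(3·108528 − 1·1840) / 2 = 323744/2 = 161872.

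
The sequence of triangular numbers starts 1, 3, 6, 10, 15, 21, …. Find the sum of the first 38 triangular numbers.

9880

Σ i(i+1)/2 = (Σi² + Σi) / 2 over i = 1..38.
Σi = 741 and Σi² = 19019.
(1·19019 + 1·741) / 2 = 19760/2 = 9880.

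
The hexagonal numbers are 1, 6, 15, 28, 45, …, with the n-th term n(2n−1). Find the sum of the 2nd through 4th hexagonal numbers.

49

Σ i(2i−1) = 2Σi² − Σi over i = 2..4.
Σi = 10 − 1 = 9 and Σi² = 30 − 1 = 29.
2·29 − 1·9 = 49.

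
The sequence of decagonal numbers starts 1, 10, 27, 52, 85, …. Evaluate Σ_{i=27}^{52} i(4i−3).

165035

Σ i(4i−3) = 4Σi² − 3Σi over i = 27..52.
Σi = 1378 − 351 = 1027 and Σi² = 48230 − 6201 = 42029.
4·42029 − 3·1027 = 165035.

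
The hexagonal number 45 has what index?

5

Set n(2n−1) = 45, giving 2n² − n − 45 = 0.
The discriminant is 1 + 8·45 = 361, and √361 = 19.
So n = (1 + 19) / 4 = 20/4 = 5.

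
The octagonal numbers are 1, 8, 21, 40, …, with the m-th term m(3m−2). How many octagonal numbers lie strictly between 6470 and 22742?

41

The n-th octagonal number is n(3n−2).
Smallest index with value > 6470: n = 47 (giving 6533).
Largest index with value < 22742: n = 87 (giving 22533).
Indices 47 through 87: 41 terms.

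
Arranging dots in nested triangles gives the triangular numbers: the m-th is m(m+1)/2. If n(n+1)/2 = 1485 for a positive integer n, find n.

Set n(n+1)/2 = 1485, giving n² + n − 2970 = 0.
The discriminant is 1 + 8·1485 = 11881, and √11881 = 109.
So n = (-1 + 109) / 2 = 108/2 = 54.

54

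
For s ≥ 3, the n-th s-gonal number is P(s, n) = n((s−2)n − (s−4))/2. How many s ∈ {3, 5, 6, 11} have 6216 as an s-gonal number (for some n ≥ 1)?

s = 3: P(3, 111) = 6216. ✓
s = 5: P(5, 64) = 6112 and P(5, 65) = 6305; 6216 is not s-gonal.
s = 6: P(6, 56) = 6216. ✓
s = 11: P(11, 37) = 6031 and P(11, 38) = 6365; 6216 is not s-gonal.
Hits: s ∈ {3, 6} → 2.

2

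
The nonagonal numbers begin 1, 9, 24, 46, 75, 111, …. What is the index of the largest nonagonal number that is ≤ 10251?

Solve n(7n−5)/2 ≤ 10251 for integer n.
n = 54 gives 10071 ≤ 10251, while n = 55 gives 10450 > 10251; so the answer is index 54.

54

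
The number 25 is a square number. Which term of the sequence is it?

We need n² = 25, so n = √25 = 5.
Check: 5² = 25. ✓

5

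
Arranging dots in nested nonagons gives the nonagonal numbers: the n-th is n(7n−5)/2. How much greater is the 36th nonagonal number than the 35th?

246

Consecutive nonagonal numbers differ by 7n − 6: here 7·36 − 6 = 246.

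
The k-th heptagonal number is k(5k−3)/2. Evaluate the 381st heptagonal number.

The 381st heptagonal number is n(5n−3)/2 with n = 381.
381·(5·381 − 3)/2 = 381·1902/2 = 381·951 = 362331.

362331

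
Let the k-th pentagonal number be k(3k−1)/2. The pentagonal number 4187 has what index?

53

Set n(3n−1)/2 = 4187, giving 3n² − n − 8374 = 0.
So n = (1 + 317) / 6 = 318/6 = 53.
Check: 53·(3·53 − 1)/2 = 4187. ✓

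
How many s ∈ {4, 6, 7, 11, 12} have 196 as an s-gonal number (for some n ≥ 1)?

s = 4: P(4, 14) = 196. ✓
s = 6: P(6, 10) = 190 and P(6, 11) = 231; 196 is not s-gonal.
s = 7: P(7, 9) = 189 and P(7, 10) = 235; 196 is not s-gonal.
s = 11: P(11, 7) = 196. ✓
s = 12: P(12, 6) = 156 and P(12, 7) = 217; 196 is not s-gonal.
Hits: s ∈ {4, 11} → 2.

2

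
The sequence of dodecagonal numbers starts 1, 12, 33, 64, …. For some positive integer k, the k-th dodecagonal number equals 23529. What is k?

69

Set n(5n−4) = 23529, giving 5n² − 4n − 23529 = 0.
So n = (4 + 686) / 10 = 690/10 = 69.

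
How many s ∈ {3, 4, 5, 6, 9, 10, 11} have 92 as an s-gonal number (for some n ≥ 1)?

s = 3: P(3, 13) = 91 and P(3, 14) = 105; 92 is not s-gonal.
s = 4: P(4, 9) = 81 and P(4, 10) = 100; 92 is not s-gonal.
s = 5: P(5, 8) = 92. ✓
s = 6: P(6, 7) = 91 and P(6, 8) = 120; 92 is not s-gonal.
s = 9: P(9, 5) = 75 and P(9, 6) = 111; 92 is not s-gonal.
s = 10: P(10, 5) = 85 and P(10, 6) = 126; 92 is not s-gonal.
s = 11: P(11, 4) = 58 and P(11, 5) = 95; 92 is not s-gonal.
Hits: s ∈ {5} → 1.

1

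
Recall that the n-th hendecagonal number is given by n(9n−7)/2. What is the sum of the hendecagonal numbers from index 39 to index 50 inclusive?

105708

Σ i(9i−7)/2 = (9Σi² − 7Σi) / 2 over i = 39..50.
Σi = 1275 − 741 = 534 and Σi² = 42925 − 19019 = 23906.
(9·23906 − 7·534) / 2 = 211416/2 = 105708.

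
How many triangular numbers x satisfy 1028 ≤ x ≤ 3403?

38

The n-th triangular number is n(n+1)/2.
Smallest index with value ≥ 1028: n = 45 (giving 1035).
Largest index with value ≤ 3403: n = 82 (giving 3403).
Indices 45 through 82: 38 terms.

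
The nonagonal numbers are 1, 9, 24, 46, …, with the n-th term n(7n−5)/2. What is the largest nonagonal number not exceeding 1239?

Solve n(7n−5)/2 ≤ 1239 for integer n.
n = 19 gives 1216 ≤ 1239, while n = 20 gives 1350 > 1239; so the answer is 1216.

1216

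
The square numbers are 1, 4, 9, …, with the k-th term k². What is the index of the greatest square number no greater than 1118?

33

Solve n² ≤ 1118 for integer n.
n = 33 gives 1089 ≤ 1118, while n = 34 gives 1156 > 1118; so the answer is index 33.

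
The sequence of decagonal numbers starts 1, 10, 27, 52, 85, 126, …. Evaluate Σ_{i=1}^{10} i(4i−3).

1375

Σ i(4i−3) = 4Σi² − 3Σi over i = 1..10.
Σi = 55 and Σi² = 385.
4·385 − 3·55 = 1375.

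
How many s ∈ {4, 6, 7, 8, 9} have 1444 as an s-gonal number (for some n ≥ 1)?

s = 4: P(4, 38) = 1444. ✓
s = 6: P(6, 27) = 1431 and P(6, 28) = 1540; 1444 is not s-gonal.
s = 7: P(7, 24) = 1404 and P(7, 25) = 1525; 1444 is not s-gonal.
s = 8: P(8, 22) = 1408 and P(8, 23) = 1541; 1444 is not s-gonal.
s = 9: P(9, 20) = 1350 and P(9, 21) = 1491; 1444 is not s-gonal.
Hits: s ∈ {4} → 1.

1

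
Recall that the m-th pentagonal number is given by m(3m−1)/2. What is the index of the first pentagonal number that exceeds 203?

Solve n(3n−1)/2 > 203 for integer n.
The largest n with value ≤ 203 is 11 (since 176 ≤ 203 < 210), so the first above is n = 12, value 210.

12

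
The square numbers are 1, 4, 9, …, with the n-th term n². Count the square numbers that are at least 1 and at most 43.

6

The n-th square number is n².
Smallest index with value ≥ 1: n = 1 (giving 1).
Largest index with value ≤ 43: n = 6 (giving 36).
Indices 1 through 6: 6 terms.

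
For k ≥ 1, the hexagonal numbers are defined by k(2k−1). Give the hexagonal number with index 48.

4560

The 48th hexagonal number is n(2n−1) with n = 48.
48·(2·48 − 1) = 48·95 = 4560.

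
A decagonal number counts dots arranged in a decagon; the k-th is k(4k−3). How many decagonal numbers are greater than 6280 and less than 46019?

The n-th decagonal number is n(4n−3).
Smallest index with value > 6280: n = 41 (giving 6601).
Largest index with value < 46019: n = 107 (giving 45475).
Indices 41 through 107: 67 terms.

67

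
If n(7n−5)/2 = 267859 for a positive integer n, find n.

277

Set n(7n−5)/2 = 267859, giving 7n² − 5n − 535718 = 0.
So n = (5 + 3873) / 14 = 3878/14 = 277.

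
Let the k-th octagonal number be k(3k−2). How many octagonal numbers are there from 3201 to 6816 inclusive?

The n-th octagonal number is n(3n−2).
Smallest index with value ≥ 3201: n = 33 (giving 3201).
Largest index with value ≤ 6816: n = 48 (giving 6816).
Indices 33 through 48: 16 terms.

16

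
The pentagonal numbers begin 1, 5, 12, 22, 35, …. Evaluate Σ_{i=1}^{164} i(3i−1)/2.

Σ i(3i−1)/2 = (3Σi² − Σi) / 2 over i = 1..164.
Σi = 13530 and Σi² = 1483790.
(3·1483790 − 1·13530) / 2 = 4437840/2 = 2218920.

2218920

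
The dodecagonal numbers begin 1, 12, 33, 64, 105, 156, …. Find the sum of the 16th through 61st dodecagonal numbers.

374371

Σ i(5i−4) = 5Σi² − 4Σi over i = 16..61.
Σi = 1891 − 120 = 1771 and Σi² = 77531 − 1240 = 76291.
5·76291 − 4·1771 = 374371.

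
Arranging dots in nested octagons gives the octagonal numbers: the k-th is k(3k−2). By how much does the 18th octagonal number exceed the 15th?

18·(3·18 − 2) = 936 and 15·(3·15 − 2) = 645.
Difference: 936 − 645 = 291.

291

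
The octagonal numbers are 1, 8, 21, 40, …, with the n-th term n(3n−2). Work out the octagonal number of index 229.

The 229th octagonal number is n(3n−2) with n = 229.
229·(3·229 − 2) = 229·685 = 156865.

156865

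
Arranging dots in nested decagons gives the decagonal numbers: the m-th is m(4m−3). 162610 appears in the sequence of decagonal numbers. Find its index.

202

Set n(4n−3) = 162610, giving 4n² − 3n − 162610 = 0.
The discriminant is 9 + 16·162610 = 2601769, and √2601769 = 1613.
So n = (3 + 1613) / 8 = 1616/8 = 202.
Check: 202·(4·202 − 3) = 162610. ✓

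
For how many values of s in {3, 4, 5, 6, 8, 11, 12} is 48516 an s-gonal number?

s = 3: P(3, 311) = 48516. ✓
s = 4: P(4, 220) = 48400 and P(4, 221) = 48841; 48516 is not s-gonal.
s = 5: P(5, 180) = 48510 and P(5, 181) = 49051; 48516 is not s-gonal.
s = 6: P(6, 156) = 48516. ✓
s = 8: P(8, 127) = 48133 and P(8, 128) = 48896; 48516 is not s-gonal.
s = 11: P(11, 104) = 48308 and P(11, 105) = 49245; 48516 is not s-gonal.
s = 12: P(12, 98) = 47628 and P(12, 99) = 48609; 48516 is not s-gonal.
Hits: s ∈ {3, 6} → 2.

2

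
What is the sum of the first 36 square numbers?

16206

Σ_{i=1}^{36} i² = 36·37·73/6 = 16206.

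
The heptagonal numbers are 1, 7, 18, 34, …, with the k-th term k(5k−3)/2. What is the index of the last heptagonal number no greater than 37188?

122

Solve n(5n−3)/2 ≤ 37188 for integer n.
n = 122 gives 37027 ≤ 37188, while n = 123 gives 37638 > 37188; so the answer is index 122.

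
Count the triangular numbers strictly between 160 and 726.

The n-th triangular number is n(n+1)/2.
Smallest index with value > 160: n = 18 (giving 171).
Largest index with value < 726: n = 37 (giving 703).
Indices 18 through 37: 20 terms.

20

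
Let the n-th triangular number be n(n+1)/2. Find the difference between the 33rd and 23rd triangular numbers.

285

33·34/2 = 561 and 23·24/2 = 276.
Difference: 561 − 276 = 285.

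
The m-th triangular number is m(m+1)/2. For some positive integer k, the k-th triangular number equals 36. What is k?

8

Set n(n+1)/2 = 36, giving n² + n − 72 = 0.
So n = (-1 + 17) / 2 = 16/2 = 8.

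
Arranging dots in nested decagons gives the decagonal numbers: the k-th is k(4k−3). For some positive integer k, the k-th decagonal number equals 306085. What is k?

277

Set n(4n−3) = 306085, giving 4n² − 3n − 306085 = 0.
The discriminant is 9 + 16·306085 = 4897369, and √4897369 = 2213.
So n = (3 + 2213) / 8 = 2216/8 = 277.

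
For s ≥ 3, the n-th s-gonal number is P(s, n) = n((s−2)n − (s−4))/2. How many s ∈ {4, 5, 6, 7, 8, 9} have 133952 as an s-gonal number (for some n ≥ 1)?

s = 4: P(4, 365) = 133225 and P(4, 366) = 133956; 133952 is not s-gonal.
s = 5: P(5, 299) = 133952. ✓
s = 6: P(6, 259) = 133903 and P(6, 260) = 134940; 133952 is not s-gonal.
s = 7: P(7, 231) = 133056 and P(7, 232) = 134212; 133952 is not s-gonal.
s = 8: P(8, 211) = 133141 and P(8, 212) = 134408; 133952 is not s-gonal.
s = 9: P(9, 195) = 132600 and P(9, 196) = 133966; 133952 is not s-gonal.
Hits: s ∈ {5} → 1.

1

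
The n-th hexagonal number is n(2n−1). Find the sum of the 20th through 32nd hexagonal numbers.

17602

Σ i(2i−1) = 2Σi² − Σi over i = 20..32.
Σi = 528 − 190 = 338 and Σi² = 11440 − 2470 = 8970.
2·8970 − 1·338 = 17602.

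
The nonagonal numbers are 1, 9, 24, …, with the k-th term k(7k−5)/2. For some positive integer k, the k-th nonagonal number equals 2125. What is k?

Set n(7n−5)/2 = 2125, giving 7n² − 5n − 4250 = 0.
The discriminant is 25 + 56·2125 = 119025, and √119025 = 345.
So n = (5 + 345) / 14 = 350/14 = 25.

25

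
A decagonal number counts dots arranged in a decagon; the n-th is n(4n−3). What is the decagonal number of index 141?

The 141st decagonal number is n(4n−3) with n = 141.
141·(4·141 − 3) = 141·561 = 79101.

79101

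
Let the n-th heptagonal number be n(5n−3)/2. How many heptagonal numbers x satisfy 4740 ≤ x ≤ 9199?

The n-th heptagonal number is n(5n−3)/2.
Smallest index with value ≥ 4740: n = 44 (giving 4774).
Largest index with value ≤ 9199: n = 60 (giving 8910).
Indices 44 through 60: 17 terms.

17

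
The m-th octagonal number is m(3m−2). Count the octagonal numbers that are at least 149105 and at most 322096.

105

The n-th octagonal number is n(3n−2).
Smallest index with value ≥ 149105: n = 224 (giving 150080).
Largest index with value ≤ 322096: n = 328 (giving 322096).
Indices 224 through 328: 105 terms.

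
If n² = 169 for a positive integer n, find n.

We need n² = 169, so n = √169 = 13.

13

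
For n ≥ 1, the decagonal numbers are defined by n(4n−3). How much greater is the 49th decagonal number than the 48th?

Consecutive decagonal numbers differ by 8n − 7: here 8·49 − 7 = 385.

385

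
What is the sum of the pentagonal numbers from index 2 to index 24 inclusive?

7199

Σ i(3i−1)/2 = (3Σi² − Σi) / 2 over i = 2..24.
Σi = 300 − 1 = 299 and Σi² = 4900 − 1 = 4899.
(3·4899 − 1·299) / 2 = 14398/2 = 7199.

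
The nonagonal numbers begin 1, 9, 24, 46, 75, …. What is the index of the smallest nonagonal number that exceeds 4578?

Solve n(7n−5)/2 > 4578 for integer n.
The largest n with value ≤ 4578 is 36 (since 4446 ≤ 4578 < 4699), so the first above is n = 37, value 4699.

37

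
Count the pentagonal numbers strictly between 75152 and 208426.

148

The n-th pentagonal number is n(3n−1)/2.
Smallest index with value > 75152: n = 225 (giving 75825).
Largest index with value < 208426: n = 372 (giving 207390).
Indices 225 through 372: 148 terms.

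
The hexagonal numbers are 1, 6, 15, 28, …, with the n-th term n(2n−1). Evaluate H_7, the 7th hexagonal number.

7·(2·7 − 1) = 7·13 = 91.

91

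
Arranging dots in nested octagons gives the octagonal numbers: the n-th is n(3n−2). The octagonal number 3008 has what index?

Set n(3n−2) = 3008, giving 3n² − 2n − 3008 = 0.
So n = (2 + 190) / 6 = 192/6 = 32.

32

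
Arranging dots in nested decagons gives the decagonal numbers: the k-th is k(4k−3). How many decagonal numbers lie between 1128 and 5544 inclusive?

20

The n-th decagonal number is n(4n−3).
Smallest index with value ≥ 1128: n = 18 (giving 1242).
Largest index with value ≤ 5544: n = 37 (giving 5365).
Indices 18 through 37: 20 terms.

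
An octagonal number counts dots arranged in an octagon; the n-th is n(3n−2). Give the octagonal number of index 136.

55216

The 136th octagonal number is n(3n−2) with n = 136.
136·(3·136 − 2) = 136·406 = 55216.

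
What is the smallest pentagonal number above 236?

Solve n(3n−1)/2 > 236 for integer n.
The largest n with value ≤ 236 is 12 (since 210 ≤ 236 < 247), so the first above is n = 13, value 247.

247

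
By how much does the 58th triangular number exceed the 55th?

171

58·59/2 = 1711 and 55·56/2 = 1540.
Difference: 1711 − 1540 = 171.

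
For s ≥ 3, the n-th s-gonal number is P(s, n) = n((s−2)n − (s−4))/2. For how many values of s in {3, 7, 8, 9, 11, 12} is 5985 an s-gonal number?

s = 3: P(3, 108) = 5886 and P(3, 109) = 5995; 5985 is not s-gonal.
s = 7: P(7, 49) = 5929 and P(7, 50) = 6175; 5985 is not s-gonal.
s = 8: P(8, 45) = 5985. ✓
s = 9: P(9, 41) = 5781 and P(9, 42) = 6069; 5985 is not s-gonal.
s = 11: P(11, 36) = 5706 and P(11, 37) = 6031; 5985 is not s-gonal.
s = 12: P(12, 35) = 5985. ✓
Hits: s ∈ {8, 12} → 2.

2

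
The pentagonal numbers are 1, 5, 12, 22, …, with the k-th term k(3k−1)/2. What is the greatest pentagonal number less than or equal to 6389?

Solve n(3n−1)/2 ≤ 6389 for integer n.
n = 65 gives 6305 ≤ 6389, while n = 66 gives 6501 > 6389; so the answer is 6305.

6305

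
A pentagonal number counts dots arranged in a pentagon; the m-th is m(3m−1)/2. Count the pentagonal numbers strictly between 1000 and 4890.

The n-th pentagonal number is n(3n−1)/2.
Smallest index with value > 1000: n = 26 (giving 1001).
Largest index with value < 4890: n = 57 (giving 4845).
Indices 26 through 57: 32 terms.

32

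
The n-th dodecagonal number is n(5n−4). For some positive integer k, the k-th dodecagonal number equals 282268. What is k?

Set n(5n−4) = 282268, giving 5n² − 4n − 282268 = 0.
The discriminant is 16 + 20·282268 = 5645376, and √5645376 = 2376.
So n = (4 + 2376) / 10 = 2380/10 = 238.
Check: 238·(5·238 − 4) = 282268. ✓

238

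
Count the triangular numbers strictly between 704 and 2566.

The n-th triangular number is n(n+1)/2.
Smallest index with value > 704: n = 38 (giving 741).
Largest index with value < 2566: n = 71 (giving 2556).
Indices 38 through 71: 34 terms.

34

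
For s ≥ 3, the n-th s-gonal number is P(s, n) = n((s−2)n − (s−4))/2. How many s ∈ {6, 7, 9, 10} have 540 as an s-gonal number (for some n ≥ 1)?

2

s = 6: P(6, 16) = 496 and P(6, 17) = 561; 540 is not s-gonal.
s = 7: P(7, 15) = 540. ✓
s = 9: P(9, 12) = 474 and P(9, 13) = 559; 540 is not s-gonal.
s = 10: P(10, 12) = 540. ✓
Hits: s ∈ {7, 10} → 2.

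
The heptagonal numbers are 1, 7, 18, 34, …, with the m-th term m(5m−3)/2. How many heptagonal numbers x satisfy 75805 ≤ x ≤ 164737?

The n-th heptagonal number is n(5n−3)/2.
Smallest index with value ≥ 75805: n = 175 (giving 76300).
Largest index with value ≤ 164737: n = 257 (giving 164737).
Indices 175 through 257: 83 terms.

83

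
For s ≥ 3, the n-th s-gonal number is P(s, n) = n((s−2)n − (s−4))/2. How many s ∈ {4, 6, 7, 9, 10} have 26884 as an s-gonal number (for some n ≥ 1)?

s = 4: P(4, 163) = 26569 and P(4, 164) = 26896; 26884 is not s-gonal.
s = 6: P(6, 116) = 26796 and P(6, 117) = 27261; 26884 is not s-gonal.
s = 7: P(7, 104) = 26884. ✓
s = 9: P(9, 88) = 26884. ✓
s = 10: P(10, 82) = 26650 and P(10, 83) = 27307; 26884 is not s-gonal.
Hits: s ∈ {7, 9} → 2.

2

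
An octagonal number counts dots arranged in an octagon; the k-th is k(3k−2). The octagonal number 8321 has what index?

53

Set n(3n−2) = 8321, giving 3n² − 2n − 8321 = 0.
The discriminant is 4 + 12·8321 = 99856, and √99856 = 316.
So n = (2 + 316) / 6 = 318/6 = 53.
Check: 53·(3·53 − 2) = 8321. ✓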